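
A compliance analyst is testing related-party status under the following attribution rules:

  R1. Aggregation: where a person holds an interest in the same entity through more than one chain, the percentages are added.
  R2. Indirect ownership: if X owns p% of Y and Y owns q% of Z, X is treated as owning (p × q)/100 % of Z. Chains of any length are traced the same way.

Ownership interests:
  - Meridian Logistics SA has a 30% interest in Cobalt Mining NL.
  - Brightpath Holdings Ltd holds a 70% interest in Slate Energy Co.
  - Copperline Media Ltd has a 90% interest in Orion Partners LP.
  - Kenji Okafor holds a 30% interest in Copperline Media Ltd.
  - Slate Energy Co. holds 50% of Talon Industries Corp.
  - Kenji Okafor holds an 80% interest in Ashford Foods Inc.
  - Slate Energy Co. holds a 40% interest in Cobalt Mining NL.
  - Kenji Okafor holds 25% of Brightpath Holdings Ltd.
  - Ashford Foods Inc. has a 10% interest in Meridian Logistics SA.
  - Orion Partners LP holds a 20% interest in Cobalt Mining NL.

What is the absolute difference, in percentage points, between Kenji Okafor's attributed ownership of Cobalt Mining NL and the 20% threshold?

5.2

Chain via Brightpath Holdings Ltd → Slate Energy Co. (R2): 25% × 70% × 40% = 7% of Cobalt Mining NL.
Chain via Copperline Media Ltd → Orion Partners LP (R2): 30% × 90% × 20% = 5.4% of Cobalt Mining NL.
Chain via Ashford Foods Inc. → Meridian Logistics SA (R2): 80% × 10% × 30% = 2.4% of Cobalt Mining NL.
Aggregating (R1): 7% + 5.4% + 2.4% = 14.8%.
14.8% falls short of the 20% threshold by 5.2 percentage points.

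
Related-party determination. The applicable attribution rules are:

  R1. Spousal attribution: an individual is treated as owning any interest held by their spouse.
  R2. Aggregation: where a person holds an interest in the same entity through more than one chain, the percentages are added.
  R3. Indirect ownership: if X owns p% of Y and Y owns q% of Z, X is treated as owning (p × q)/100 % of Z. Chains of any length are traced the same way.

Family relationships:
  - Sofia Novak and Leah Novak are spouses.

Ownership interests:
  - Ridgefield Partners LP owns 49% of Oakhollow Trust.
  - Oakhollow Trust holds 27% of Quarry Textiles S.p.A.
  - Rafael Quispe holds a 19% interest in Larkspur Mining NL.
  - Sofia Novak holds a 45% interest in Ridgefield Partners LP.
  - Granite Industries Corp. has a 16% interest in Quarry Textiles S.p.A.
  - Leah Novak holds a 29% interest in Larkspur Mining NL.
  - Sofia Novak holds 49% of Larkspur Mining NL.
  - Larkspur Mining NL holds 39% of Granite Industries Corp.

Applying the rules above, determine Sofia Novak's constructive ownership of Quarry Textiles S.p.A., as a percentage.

By spousal attribution (R1), Sofia Novak is treated as also owning Leah Novak's interest in Larkspur Mining NL, giving 49% + 29% = 78%.
Chain via Larkspur Mining NL → Granite Industries Corp. (R3): 78% × 39% × 16% = 4.8672% of Quarry Textiles S.p.A.
Chain via Ridgefield Partners LP → Oakhollow Trust (R3): 45% × 49% × 27% = 5.9535% of Quarry Textiles S.p.A.
Aggregating (R2): 4.8672% + 5.9535% = 10.8207%.

10.8207%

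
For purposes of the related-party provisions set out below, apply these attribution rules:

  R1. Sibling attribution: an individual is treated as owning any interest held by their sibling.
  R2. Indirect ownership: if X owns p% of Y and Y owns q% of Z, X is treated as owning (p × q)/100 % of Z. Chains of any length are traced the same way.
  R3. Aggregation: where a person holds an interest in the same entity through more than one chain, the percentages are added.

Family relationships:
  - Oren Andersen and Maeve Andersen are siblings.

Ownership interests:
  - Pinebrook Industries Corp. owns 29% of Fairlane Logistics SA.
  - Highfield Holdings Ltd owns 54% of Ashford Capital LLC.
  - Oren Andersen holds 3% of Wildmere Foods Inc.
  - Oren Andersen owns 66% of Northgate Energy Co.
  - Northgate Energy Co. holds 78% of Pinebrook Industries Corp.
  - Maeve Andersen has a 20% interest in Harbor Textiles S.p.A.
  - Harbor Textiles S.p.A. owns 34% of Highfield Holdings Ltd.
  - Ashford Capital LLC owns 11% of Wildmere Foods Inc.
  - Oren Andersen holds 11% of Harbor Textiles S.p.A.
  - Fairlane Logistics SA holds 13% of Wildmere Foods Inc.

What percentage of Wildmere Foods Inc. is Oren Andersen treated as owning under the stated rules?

By sibling attribution (R1), Oren Andersen is treated as also owning Maeve Andersen's interest in Harbor Textiles S.p.A, giving 11% + 20% = 31%.
Chain via Harbor Textiles S.p.A. → Highfield Holdings Ltd → Ashford Capital LLC (R2): 31% × 34% × 54% × 11% = 0.626076% of Wildmere Foods Inc.
Chain via Northgate Energy Co. → Pinebrook Industries Corp. → Fairlane Logistics SA (R2): 66% × 78% × 29% × 13% = 1.940796% of Wildmere Foods Inc.
Direct interest in Wildmere Foods Inc: 3%.
Aggregating (R3): 0.626076% + 1.940796% + 3% = 5.566872%.

5.566872%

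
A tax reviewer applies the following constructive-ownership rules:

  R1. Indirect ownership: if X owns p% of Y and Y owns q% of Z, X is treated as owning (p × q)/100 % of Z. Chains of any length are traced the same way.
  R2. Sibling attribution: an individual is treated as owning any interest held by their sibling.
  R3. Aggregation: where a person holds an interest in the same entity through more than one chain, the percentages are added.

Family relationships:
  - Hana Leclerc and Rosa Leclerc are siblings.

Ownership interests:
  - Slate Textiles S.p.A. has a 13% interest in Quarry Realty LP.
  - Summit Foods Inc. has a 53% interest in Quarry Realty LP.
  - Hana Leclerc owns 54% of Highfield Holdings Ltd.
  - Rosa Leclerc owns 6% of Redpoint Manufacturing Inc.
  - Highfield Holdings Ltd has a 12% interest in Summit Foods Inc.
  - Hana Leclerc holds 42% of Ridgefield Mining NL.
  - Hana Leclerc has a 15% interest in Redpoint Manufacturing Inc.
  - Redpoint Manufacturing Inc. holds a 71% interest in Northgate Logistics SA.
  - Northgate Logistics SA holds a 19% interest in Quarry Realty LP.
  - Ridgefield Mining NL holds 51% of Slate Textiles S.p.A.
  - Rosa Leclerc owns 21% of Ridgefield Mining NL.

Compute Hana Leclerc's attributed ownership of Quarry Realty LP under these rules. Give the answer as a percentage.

By sibling attribution (R2), Hana Leclerc is treated as also owning Rosa Leclerc's interest in Redpoint Manufacturing Inc, giving 15% + 6% = 21%.
By sibling attribution (R2), Hana Leclerc is treated as also owning Rosa Leclerc's interest in Ridgefield Mining NL, giving 42% + 21% = 63%.
Chain via Redpoint Manufacturing Inc. → Northgate Logistics SA (R1): 21% × 71% × 19% = 2.8329% of Quarry Realty LP.
Chain via Ridgefield Mining NL → Slate Textiles S.p.A. (R1): 63% × 51% × 13% = 4.1769% of Quarry Realty LP.
Chain via Highfield Holdings Ltd → Summit Foods Inc. (R1): 54% × 12% × 53% = 3.4344% of Quarry Realty LP.
Aggregating (R3): 2.8329% + 4.1769% + 3.4344% = 10.4442%.

10.4442%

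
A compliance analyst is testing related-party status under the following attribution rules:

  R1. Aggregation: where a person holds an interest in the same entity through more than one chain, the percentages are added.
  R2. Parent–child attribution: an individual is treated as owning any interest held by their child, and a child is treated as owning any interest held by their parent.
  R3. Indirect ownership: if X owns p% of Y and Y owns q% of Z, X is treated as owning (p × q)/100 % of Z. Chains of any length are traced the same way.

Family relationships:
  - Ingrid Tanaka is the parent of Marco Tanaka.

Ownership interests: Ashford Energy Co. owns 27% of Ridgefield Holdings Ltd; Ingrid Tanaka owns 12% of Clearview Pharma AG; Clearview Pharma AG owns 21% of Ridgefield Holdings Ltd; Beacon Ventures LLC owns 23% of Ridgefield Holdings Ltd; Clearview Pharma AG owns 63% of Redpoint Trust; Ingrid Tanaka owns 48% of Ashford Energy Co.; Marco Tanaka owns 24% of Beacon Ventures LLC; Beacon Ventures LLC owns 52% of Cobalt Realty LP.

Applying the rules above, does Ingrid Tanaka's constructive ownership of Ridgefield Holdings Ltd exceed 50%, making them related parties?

No

By parent–child attribution (R2), Ingrid Tanaka is treated as owning Marco Tanaka's 24% interest in Beacon Ventures LLC.
Chain via Ashford Energy Co. (R3): 48% × 27% = 12.96% of Ridgefield Holdings Ltd.
Chain via Clearview Pharma AG (R3): 12% × 21% = 2.52% of Ridgefield Holdings Ltd.
Chain via Beacon Ventures LLC (R3): 24% × 23% = 5.52% of Ridgefield Holdings Ltd.
Aggregating (R1): 12.96% + 2.52% + 5.52% = 21%.
21% does not exceed the 50% threshold, so Ingrid is not a related party to Ridgefield Holdings Ltd.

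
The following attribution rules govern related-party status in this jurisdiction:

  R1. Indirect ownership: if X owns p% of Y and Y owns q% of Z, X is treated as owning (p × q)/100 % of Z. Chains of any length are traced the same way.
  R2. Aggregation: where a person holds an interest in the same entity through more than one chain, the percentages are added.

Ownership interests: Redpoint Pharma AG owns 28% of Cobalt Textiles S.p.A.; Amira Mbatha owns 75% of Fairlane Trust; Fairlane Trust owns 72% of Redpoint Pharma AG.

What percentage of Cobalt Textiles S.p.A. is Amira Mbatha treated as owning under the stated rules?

15.12%

Chain via Fairlane Trust → Redpoint Pharma AG (R1): 75% × 72% × 28% = 15.12% of Cobalt Textiles S.p.A.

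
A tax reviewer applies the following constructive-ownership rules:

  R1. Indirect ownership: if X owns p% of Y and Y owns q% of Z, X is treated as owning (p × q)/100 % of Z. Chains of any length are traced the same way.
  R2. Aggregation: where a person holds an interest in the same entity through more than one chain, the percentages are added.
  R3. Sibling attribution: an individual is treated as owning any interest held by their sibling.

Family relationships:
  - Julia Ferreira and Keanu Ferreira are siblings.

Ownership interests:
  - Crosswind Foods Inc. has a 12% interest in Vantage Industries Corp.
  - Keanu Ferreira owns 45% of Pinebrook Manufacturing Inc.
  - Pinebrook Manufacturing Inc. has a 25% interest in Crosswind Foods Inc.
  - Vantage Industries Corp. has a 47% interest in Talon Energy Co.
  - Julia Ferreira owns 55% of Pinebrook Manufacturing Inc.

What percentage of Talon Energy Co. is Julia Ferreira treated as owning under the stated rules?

1.41%

By sibling attribution (R3), Julia Ferreira is treated as also owning Keanu Ferreira's interest in Pinebrook Manufacturing Inc, giving 55% + 45% = 100%.
Chain via Pinebrook Manufacturing Inc. → Crosswind Foods Inc. → Vantage Industries Corp. (R1): 100% × 25% × 12% × 47% = 1.41% of Talon Energy Co.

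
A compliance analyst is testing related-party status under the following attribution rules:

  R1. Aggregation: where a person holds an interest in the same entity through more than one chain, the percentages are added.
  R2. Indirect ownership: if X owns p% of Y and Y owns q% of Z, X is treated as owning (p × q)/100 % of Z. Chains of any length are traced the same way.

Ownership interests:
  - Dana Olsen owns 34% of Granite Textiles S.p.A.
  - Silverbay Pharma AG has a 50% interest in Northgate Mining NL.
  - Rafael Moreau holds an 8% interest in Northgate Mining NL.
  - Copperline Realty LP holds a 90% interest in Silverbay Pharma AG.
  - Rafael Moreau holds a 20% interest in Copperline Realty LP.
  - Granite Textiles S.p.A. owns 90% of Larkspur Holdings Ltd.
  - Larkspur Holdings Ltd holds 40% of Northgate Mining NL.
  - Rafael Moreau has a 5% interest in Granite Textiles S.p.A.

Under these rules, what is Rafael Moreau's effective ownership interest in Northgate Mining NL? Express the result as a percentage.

18.8%

Chain via Copperline Realty LP → Silverbay Pharma AG (R2): 20% × 90% × 50% = 9% of Northgate Mining NL.
Chain via Granite Textiles S.p.A. → Larkspur Holdings Ltd (R2): 5% × 90% × 40% = 1.8% of Northgate Mining NL.
Direct interest in Northgate Mining NL: 8%.
Aggregating (R1): 9% + 1.8% + 8% = 18.8%.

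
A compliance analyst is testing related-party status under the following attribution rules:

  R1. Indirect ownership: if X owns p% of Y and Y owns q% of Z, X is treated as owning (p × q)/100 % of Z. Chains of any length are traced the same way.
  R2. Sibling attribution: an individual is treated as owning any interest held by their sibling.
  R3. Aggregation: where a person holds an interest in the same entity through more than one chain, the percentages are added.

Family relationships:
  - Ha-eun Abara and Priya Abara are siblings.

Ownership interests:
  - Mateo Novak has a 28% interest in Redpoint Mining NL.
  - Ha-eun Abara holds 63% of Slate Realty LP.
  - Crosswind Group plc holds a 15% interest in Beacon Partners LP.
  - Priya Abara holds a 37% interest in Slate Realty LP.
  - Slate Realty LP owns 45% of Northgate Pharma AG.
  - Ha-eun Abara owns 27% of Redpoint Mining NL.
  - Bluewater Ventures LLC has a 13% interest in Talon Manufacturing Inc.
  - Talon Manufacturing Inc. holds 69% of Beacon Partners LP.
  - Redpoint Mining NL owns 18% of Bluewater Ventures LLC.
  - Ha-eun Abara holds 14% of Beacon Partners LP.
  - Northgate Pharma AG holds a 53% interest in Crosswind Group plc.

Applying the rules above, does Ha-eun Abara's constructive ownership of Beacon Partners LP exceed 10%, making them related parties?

Yes

By sibling attribution (R2), Ha-eun Abara is treated as also owning Priya Abara's interest in Slate Realty LP, giving 63% + 37% = 100%.
Chain via Redpoint Mining NL → Bluewater Ventures LLC → Talon Manufacturing Inc. (R1): 27% × 18% × 13% × 69% = 0.435942% of Beacon Partners LP.
Chain via Slate Realty LP → Northgate Pharma AG → Crosswind Group plc (R1): 100% × 45% × 53% × 15% = 3.5775% of Beacon Partners LP.
Direct interest in Beacon Partners LP: 14%.
Aggregating (R3): 0.435942% + 3.5775% + 14% = 18.013442%.
18.013442% exceeds the 10% threshold, so Ha-eun is a related party to Beacon Partners LP.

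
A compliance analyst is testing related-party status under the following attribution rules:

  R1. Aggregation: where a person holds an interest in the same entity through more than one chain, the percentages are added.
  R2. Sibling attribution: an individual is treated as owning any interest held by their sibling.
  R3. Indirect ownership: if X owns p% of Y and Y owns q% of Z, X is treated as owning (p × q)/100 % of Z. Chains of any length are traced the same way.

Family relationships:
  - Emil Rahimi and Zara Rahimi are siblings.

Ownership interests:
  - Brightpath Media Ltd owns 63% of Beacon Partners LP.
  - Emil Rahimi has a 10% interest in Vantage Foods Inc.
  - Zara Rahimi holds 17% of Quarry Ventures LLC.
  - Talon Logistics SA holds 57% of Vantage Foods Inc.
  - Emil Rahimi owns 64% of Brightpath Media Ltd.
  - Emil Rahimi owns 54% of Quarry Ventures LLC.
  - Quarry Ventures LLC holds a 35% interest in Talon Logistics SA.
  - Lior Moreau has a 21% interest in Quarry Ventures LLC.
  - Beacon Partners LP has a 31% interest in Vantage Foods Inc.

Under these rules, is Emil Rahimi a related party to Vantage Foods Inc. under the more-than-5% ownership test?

By sibling attribution (R2), Emil Rahimi is treated as also owning Zara Rahimi's interest in Quarry Ventures LLC, giving 54% + 17% = 71%.
Chain via Quarry Ventures LLC → Talon Logistics SA (R3): 71% × 35% × 57% = 14.1645% of Vantage Foods Inc.
Chain via Brightpath Media Ltd → Beacon Partners LP (R3): 64% × 63% × 31% = 12.4992% of Vantage Foods Inc.
Direct interest in Vantage Foods Inc: 10%.
Aggregating (R1): 14.1645% + 12.4992% + 10% = 36.6637%.
36.6637% exceeds the 5% threshold, so Emil is a related party to Vantage Foods Inc.

Yes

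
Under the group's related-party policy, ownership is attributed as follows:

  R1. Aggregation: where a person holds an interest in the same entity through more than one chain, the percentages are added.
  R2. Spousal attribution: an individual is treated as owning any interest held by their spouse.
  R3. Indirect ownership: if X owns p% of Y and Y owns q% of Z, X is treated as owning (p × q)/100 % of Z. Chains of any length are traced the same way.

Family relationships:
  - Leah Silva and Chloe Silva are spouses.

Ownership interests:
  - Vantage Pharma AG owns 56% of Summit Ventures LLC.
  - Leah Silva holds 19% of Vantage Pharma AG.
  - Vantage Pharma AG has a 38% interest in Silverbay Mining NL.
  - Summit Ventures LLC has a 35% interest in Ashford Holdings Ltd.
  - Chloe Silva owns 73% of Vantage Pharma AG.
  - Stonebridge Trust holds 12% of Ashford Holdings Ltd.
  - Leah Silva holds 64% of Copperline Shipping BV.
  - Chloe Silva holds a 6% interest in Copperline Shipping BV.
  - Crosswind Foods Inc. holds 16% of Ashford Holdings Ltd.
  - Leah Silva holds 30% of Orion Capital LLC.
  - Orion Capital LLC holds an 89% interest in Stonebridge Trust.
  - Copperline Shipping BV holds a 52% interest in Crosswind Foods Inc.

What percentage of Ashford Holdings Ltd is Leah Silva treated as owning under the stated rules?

27.06%

By spousal attribution (R2), Leah Silva is treated as also owning Chloe Silva's interest in Copperline Shipping BV, giving 64% + 6% = 70%.
By spousal attribution (R2), Leah Silva is treated as also owning Chloe Silva's interest in Vantage Pharma AG, giving 19% + 73% = 92%.
Chain via Orion Capital LLC → Stonebridge Trust (R3): 30% × 89% × 12% = 3.204% of Ashford Holdings Ltd.
Chain via Copperline Shipping BV → Crosswind Foods Inc. (R3): 70% × 52% × 16% = 5.824% of Ashford Holdings Ltd.
Chain via Vantage Pharma AG → Summit Ventures LLC (R3): 92% × 56% × 35% = 18.032% of Ashford Holdings Ltd.
Aggregating (R1): 3.204% + 5.824% + 18.032% = 27.06%.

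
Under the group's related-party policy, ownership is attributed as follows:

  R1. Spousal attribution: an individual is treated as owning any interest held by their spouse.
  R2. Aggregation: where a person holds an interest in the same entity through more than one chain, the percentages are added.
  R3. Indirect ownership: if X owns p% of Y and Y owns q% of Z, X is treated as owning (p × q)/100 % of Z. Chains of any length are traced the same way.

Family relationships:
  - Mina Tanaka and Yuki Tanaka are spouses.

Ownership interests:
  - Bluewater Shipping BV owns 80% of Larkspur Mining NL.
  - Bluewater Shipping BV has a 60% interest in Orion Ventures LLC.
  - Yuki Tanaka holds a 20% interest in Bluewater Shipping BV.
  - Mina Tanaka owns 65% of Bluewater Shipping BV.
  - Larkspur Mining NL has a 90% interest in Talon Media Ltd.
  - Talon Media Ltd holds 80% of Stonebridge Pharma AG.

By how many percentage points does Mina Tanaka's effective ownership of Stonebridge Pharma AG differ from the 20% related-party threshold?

By spousal attribution (R1), Mina Tanaka is treated as also owning Yuki Tanaka's interest in Bluewater Shipping BV, giving 65% + 20% = 85%.
Chain via Bluewater Shipping BV → Larkspur Mining NL → Talon Media Ltd (R3): 85% × 80% × 90% × 80% = 48.96% of Stonebridge Pharma AG.
48.96% exceeds the 20% threshold by 28.96 percentage points.

28.96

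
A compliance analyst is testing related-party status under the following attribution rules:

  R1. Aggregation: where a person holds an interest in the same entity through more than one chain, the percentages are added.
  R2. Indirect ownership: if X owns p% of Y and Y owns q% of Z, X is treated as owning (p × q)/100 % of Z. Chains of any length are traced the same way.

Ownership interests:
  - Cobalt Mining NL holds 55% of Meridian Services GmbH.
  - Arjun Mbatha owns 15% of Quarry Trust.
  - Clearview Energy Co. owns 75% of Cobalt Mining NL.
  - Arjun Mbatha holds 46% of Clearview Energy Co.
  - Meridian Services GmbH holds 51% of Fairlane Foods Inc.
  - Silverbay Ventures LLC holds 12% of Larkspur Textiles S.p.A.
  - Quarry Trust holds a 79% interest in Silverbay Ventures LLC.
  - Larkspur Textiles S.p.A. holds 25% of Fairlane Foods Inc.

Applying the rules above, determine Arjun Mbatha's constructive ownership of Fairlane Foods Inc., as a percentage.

10.03275%

Chain via Quarry Trust → Silverbay Ventures LLC → Larkspur Textiles S.p.A. (R2): 15% × 79% × 12% × 25% = 0.3555% of Fairlane Foods Inc.
Chain via Clearview Energy Co. → Cobalt Mining NL → Meridian Services GmbH (R2): 46% × 75% × 55% × 51% = 9.67725% of Fairlane Foods Inc.
Aggregating (R1): 0.3555% + 9.67725% = 10.03275%.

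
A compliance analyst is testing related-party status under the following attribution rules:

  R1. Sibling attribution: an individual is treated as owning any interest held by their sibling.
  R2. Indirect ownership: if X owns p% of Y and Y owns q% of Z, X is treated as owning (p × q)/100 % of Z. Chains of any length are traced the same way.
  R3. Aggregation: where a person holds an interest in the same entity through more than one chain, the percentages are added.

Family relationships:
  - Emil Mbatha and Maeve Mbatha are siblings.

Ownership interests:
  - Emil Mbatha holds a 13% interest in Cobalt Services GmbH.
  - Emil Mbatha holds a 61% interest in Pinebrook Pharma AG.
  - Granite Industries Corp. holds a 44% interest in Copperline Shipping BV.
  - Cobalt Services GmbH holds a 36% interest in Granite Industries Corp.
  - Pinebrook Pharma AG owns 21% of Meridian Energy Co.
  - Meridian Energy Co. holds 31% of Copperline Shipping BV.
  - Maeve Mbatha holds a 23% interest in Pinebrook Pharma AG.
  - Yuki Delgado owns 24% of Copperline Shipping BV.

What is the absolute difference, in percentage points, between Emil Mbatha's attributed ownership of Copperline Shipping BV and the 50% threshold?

42.4724

By sibling attribution (R1), Emil Mbatha is treated as also owning Maeve Mbatha's interest in Pinebrook Pharma AG, giving 61% + 23% = 84%.
Chain via Cobalt Services GmbH → Granite Industries Corp. (R2): 13% × 36% × 44% = 2.0592% of Copperline Shipping BV.
Chain via Pinebrook Pharma AG → Meridian Energy Co. (R2): 84% × 21% × 31% = 5.4684% of Copperline Shipping BV.
Aggregating (R3): 2.0592% + 5.4684% = 7.5276%.
7.5276% falls short of the 50% threshold by 42.4724 percentage points.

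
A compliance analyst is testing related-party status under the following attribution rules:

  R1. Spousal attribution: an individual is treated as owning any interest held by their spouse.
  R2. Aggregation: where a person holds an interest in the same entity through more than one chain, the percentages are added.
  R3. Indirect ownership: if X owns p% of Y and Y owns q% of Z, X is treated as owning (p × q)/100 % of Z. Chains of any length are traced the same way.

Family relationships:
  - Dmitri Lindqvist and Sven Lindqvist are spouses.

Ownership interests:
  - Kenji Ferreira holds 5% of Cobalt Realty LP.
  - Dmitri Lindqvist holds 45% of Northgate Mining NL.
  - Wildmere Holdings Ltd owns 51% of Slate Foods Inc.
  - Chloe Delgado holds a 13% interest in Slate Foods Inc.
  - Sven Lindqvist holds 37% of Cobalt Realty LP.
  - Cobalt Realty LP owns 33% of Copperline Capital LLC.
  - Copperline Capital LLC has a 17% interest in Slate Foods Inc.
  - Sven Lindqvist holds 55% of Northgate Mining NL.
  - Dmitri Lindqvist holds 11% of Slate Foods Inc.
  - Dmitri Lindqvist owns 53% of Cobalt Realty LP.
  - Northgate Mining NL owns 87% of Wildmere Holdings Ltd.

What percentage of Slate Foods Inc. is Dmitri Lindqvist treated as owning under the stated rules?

60.419%

By spousal attribution (R1), Dmitri Lindqvist is treated as also owning Sven Lindqvist's interest in Cobalt Realty LP, giving 53% + 37% = 90%.
By spousal attribution (R1), Dmitri Lindqvist is treated as also owning Sven Lindqvist's interest in Northgate Mining NL, giving 45% + 55% = 100%.
Chain via Cobalt Realty LP → Copperline Capital LLC (R3): 90% × 33% × 17% = 5.049% of Slate Foods Inc.
Chain via Northgate Mining NL → Wildmere Holdings Ltd (R3): 100% × 87% × 51% = 44.37% of Slate Foods Inc.
Direct interest in Slate Foods Inc: 11%.
Aggregating (R2): 5.049% + 44.37% + 11% = 60.419%.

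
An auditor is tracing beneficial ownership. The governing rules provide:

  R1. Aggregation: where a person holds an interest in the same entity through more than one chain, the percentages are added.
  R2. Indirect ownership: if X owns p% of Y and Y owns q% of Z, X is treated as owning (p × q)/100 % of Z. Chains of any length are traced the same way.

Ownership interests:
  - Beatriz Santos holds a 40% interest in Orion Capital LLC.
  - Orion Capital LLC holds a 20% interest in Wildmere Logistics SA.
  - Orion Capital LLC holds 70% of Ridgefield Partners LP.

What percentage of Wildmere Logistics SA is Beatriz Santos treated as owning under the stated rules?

8%

Chain via Orion Capital LLC (R2): 40% × 20% = 8% of Wildmere Logistics SA.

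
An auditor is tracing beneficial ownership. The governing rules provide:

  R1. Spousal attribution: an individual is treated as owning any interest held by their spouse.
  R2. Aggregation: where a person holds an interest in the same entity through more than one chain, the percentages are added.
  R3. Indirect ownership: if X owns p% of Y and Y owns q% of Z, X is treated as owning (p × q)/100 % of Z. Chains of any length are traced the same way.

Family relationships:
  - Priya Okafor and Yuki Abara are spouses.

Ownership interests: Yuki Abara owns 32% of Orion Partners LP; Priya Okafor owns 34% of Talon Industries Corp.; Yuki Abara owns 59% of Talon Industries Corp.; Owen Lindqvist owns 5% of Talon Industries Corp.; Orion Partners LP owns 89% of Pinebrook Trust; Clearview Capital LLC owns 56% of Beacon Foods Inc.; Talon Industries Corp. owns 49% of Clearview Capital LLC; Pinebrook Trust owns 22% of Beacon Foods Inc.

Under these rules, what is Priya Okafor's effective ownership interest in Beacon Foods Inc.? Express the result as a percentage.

By spousal attribution (R1), Priya Okafor is treated as also owning Yuki Abara's interest in Talon Industries Corp, giving 34% + 59% = 93%.
By spousal attribution (R1), Priya Okafor is treated as owning Yuki Abara's 32% interest in Orion Partners LP.
Chain via Talon Industries Corp. → Clearview Capital LLC (R3): 93% × 49% × 56% = 25.5192% of Beacon Foods Inc.
Chain via Orion Partners LP → Pinebrook Trust (R3): 32% × 89% × 22% = 6.2656% of Beacon Foods Inc.
Aggregating (R2): 25.5192% + 6.2656% = 31.7848%.

31.7848%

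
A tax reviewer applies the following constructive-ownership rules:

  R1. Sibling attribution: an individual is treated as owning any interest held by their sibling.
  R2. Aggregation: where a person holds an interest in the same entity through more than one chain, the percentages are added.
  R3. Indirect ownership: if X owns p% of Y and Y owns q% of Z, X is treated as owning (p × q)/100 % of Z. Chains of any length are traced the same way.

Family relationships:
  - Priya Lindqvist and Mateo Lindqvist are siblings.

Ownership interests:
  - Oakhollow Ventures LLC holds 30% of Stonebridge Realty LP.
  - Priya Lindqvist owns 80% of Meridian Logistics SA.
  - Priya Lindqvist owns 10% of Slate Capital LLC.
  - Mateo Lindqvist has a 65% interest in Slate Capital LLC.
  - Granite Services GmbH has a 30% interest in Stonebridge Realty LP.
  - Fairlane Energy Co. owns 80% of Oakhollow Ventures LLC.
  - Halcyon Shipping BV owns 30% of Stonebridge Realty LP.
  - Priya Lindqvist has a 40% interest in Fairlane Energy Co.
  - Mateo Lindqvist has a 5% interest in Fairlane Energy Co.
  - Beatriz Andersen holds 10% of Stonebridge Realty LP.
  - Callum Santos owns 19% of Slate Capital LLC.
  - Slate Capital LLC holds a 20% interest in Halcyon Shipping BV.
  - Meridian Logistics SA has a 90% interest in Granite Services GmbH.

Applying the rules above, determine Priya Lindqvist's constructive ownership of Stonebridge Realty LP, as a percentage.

By sibling attribution (R1), Priya Lindqvist is treated as also owning Mateo Lindqvist's interest in Fairlane Energy Co, giving 40% + 5% = 45%.
By sibling attribution (R1), Priya Lindqvist is treated as also owning Mateo Lindqvist's interest in Slate Capital LLC, giving 10% + 65% = 75%.
Chain via Fairlane Energy Co. → Oakhollow Ventures LLC (R3): 45% × 80% × 30% = 10.8% of Stonebridge Realty LP.
Chain via Meridian Logistics SA → Granite Services GmbH (R3): 80% × 90% × 30% = 21.6% of Stonebridge Realty LP.
Chain via Slate Capital LLC → Halcyon Shipping BV (R3): 75% × 20% × 30% = 4.5% of Stonebridge Realty LP.
Aggregating (R2): 10.8% + 21.6% + 4.5% = 36.9%.

36.9%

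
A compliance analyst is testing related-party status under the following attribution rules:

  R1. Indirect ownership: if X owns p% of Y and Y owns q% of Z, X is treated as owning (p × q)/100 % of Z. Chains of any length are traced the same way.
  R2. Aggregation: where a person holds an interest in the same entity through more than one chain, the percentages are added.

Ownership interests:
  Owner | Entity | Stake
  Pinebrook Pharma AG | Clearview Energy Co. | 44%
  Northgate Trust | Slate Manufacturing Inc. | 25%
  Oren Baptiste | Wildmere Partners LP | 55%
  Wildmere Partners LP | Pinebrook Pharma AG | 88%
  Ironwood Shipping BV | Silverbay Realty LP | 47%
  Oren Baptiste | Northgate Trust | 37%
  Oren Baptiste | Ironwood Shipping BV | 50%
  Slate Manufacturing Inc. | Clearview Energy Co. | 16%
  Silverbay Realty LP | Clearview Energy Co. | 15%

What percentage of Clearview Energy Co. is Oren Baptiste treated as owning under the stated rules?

Chain via Ironwood Shipping BV → Silverbay Realty LP (R1): 50% × 47% × 15% = 3.525% of Clearview Energy Co.
Chain via Wildmere Partners LP → Pinebrook Pharma AG (R1): 55% × 88% × 44% = 21.296% of Clearview Energy Co.
Chain via Northgate Trust → Slate Manufacturing Inc. (R1): 37% × 25% × 16% = 1.48% of Clearview Energy Co.
Aggregating (R2): 3.525% + 21.296% + 1.48% = 26.301%.

26.301%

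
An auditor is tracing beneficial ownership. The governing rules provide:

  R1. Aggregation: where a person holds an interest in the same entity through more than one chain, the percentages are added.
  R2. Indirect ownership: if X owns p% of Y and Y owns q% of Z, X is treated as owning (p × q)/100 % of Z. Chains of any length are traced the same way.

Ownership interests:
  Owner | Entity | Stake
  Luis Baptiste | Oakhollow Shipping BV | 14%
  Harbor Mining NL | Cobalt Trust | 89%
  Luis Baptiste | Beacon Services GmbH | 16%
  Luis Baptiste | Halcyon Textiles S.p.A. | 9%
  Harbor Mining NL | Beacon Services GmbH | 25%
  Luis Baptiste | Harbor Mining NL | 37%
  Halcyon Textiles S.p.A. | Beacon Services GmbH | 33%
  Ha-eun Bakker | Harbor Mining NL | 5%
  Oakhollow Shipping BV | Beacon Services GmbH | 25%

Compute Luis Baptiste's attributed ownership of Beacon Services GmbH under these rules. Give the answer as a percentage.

31.72%

Chain via Harbor Mining NL (R2): 37% × 25% = 9.25% of Beacon Services GmbH.
Chain via Oakhollow Shipping BV (R2): 14% × 25% = 3.5% of Beacon Services GmbH.
Chain via Halcyon Textiles S.p.A. (R2): 9% × 33% = 2.97% of Beacon Services GmbH.
Direct interest in Beacon Services GmbH: 16%.
Aggregating (R1): 9.25% + 3.5% + 2.97% + 16% = 31.72%.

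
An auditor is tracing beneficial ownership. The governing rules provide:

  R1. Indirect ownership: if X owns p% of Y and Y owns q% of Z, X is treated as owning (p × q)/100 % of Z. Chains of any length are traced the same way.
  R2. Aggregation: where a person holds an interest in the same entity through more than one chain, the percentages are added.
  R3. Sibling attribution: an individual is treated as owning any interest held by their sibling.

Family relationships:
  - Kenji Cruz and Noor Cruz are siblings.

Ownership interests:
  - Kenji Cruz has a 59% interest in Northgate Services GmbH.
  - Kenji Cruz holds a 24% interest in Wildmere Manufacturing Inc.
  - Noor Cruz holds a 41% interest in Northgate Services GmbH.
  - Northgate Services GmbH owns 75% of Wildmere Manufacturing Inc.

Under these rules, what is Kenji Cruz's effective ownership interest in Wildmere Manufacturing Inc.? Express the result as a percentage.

99%

By sibling attribution (R3), Kenji Cruz is treated as also owning Noor Cruz's interest in Northgate Services GmbH, giving 59% + 41% = 100%.
Chain via Northgate Services GmbH (R1): 100% × 75% = 75% of Wildmere Manufacturing Inc.
Direct interest in Wildmere Manufacturing Inc: 24%.
Aggregating (R2): 75% + 24% = 99%.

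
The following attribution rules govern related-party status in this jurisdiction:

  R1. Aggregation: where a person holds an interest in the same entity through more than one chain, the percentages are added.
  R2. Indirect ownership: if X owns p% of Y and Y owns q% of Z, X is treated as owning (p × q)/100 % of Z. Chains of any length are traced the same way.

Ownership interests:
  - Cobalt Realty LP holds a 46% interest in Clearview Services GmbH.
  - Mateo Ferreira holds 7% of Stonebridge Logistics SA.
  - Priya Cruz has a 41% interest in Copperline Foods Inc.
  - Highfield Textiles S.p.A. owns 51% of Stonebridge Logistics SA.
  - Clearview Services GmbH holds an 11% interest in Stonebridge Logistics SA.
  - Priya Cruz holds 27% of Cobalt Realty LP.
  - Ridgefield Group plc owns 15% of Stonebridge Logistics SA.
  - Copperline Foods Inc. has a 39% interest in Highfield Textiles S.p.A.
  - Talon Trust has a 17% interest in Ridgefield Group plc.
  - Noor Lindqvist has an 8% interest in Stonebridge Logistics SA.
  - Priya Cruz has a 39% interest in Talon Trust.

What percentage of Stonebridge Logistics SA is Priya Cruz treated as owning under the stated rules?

Chain via Copperline Foods Inc. → Highfield Textiles S.p.A. (R2): 41% × 39% × 51% = 8.1549% of Stonebridge Logistics SA.
Chain via Cobalt Realty LP → Clearview Services GmbH (R2): 27% × 46% × 11% = 1.3662% of Stonebridge Logistics SA.
Chain via Talon Trust → Ridgefield Group plc (R2): 39% × 17% × 15% = 0.9945% of Stonebridge Logistics SA.
Aggregating (R1): 8.1549% + 1.3662% + 0.9945% = 10.5156%.

10.5156%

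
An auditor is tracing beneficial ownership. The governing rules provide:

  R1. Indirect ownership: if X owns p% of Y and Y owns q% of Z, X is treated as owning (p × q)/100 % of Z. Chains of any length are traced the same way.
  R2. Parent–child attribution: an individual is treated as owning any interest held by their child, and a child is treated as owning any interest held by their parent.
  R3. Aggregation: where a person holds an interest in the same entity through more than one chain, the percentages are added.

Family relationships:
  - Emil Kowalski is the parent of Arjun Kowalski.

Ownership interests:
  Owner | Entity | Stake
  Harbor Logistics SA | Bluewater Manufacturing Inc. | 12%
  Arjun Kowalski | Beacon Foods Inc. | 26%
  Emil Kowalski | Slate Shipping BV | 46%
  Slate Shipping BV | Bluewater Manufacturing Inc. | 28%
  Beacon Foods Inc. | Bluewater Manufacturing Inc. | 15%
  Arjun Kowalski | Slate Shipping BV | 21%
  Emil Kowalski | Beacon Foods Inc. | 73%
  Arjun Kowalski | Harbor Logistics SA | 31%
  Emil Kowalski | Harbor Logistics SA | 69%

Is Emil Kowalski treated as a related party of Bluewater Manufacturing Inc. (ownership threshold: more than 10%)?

Yes

By parent–child attribution (R2), Emil Kowalski is treated as also owning Arjun Kowalski's interest in Slate Shipping BV, giving 46% + 21% = 67%.
By parent–child attribution (R2), Emil Kowalski is treated as also owning Arjun Kowalski's interest in Beacon Foods Inc, giving 73% + 26% = 99%.
By parent–child attribution (R2), Emil Kowalski is treated as also owning Arjun Kowalski's interest in Harbor Logistics SA, giving 69% + 31% = 100%.
Chain via Slate Shipping BV (R1): 67% × 28% = 18.76% of Bluewater Manufacturing Inc.
Chain via Beacon Foods Inc. (R1): 99% × 15% = 14.85% of Bluewater Manufacturing Inc.
Chain via Harbor Logistics SA (R1): 100% × 12% = 12% of Bluewater Manufacturing Inc.
Aggregating (R3): 18.76% + 14.85% + 12% = 45.61%.
45.61% exceeds the 10% threshold, so Emil is a related party to Bluewater Manufacturing Inc.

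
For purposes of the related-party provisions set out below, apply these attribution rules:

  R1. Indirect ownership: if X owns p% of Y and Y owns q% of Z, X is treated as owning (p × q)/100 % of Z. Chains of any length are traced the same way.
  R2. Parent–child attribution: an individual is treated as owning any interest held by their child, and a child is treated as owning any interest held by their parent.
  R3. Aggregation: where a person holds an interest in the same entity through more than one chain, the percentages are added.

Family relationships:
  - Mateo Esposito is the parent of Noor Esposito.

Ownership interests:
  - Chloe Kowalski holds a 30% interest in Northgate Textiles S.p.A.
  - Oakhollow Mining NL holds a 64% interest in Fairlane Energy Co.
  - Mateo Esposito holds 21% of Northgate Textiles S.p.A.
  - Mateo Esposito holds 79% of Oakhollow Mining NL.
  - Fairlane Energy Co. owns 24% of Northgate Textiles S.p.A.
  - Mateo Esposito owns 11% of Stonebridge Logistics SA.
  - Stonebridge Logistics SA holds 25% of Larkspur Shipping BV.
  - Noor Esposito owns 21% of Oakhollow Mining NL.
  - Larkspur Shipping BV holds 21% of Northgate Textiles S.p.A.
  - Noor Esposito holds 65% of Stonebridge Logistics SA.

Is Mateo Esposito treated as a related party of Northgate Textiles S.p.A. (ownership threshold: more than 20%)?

By parent–child attribution (R2), Mateo Esposito is treated as also owning Noor Esposito's interest in Oakhollow Mining NL, giving 79% + 21% = 100%.
By parent–child attribution (R2), Mateo Esposito is treated as also owning Noor Esposito's interest in Stonebridge Logistics SA, giving 11% + 65% = 76%.
Chain via Oakhollow Mining NL → Fairlane Energy Co. (R1): 100% × 64% × 24% = 15.36% of Northgate Textiles S.p.A.
Chain via Stonebridge Logistics SA → Larkspur Shipping BV (R1): 76% × 25% × 21% = 3.99% of Northgate Textiles S.p.A.
Direct interest in Northgate Textiles S.p.A: 21%.
Aggregating (R3): 15.36% + 3.99% + 21% = 40.35%.
40.35% exceeds the 20% threshold, so Mateo is a related party to Northgate Textiles S.p.A.

Yes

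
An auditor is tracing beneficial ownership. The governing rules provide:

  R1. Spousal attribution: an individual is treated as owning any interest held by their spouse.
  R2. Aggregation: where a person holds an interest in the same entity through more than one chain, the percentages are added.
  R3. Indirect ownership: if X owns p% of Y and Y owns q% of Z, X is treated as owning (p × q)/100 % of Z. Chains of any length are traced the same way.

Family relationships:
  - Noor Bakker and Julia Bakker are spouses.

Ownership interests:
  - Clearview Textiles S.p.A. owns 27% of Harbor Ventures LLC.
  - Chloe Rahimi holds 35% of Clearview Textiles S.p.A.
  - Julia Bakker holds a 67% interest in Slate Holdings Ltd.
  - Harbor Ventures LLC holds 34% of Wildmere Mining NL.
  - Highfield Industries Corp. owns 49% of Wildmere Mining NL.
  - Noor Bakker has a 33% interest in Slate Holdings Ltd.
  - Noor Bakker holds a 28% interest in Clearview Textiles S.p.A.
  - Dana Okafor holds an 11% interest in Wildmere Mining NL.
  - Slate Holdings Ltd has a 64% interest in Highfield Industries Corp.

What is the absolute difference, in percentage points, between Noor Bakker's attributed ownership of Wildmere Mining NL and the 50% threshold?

By spousal attribution (R1), Noor Bakker is treated as also owning Julia Bakker's interest in Slate Holdings Ltd, giving 33% + 67% = 100%.
Chain via Slate Holdings Ltd → Highfield Industries Corp. (R3): 100% × 64% × 49% = 31.36% of Wildmere Mining NL.
Chain via Clearview Textiles S.p.A. → Harbor Ventures LLC (R3): 28% × 27% × 34% = 2.5704% of Wildmere Mining NL.
Aggregating (R2): 31.36% + 2.5704% = 33.9304%.
33.9304% falls short of the 50% threshold by 16.0696 percentage points.

16.0696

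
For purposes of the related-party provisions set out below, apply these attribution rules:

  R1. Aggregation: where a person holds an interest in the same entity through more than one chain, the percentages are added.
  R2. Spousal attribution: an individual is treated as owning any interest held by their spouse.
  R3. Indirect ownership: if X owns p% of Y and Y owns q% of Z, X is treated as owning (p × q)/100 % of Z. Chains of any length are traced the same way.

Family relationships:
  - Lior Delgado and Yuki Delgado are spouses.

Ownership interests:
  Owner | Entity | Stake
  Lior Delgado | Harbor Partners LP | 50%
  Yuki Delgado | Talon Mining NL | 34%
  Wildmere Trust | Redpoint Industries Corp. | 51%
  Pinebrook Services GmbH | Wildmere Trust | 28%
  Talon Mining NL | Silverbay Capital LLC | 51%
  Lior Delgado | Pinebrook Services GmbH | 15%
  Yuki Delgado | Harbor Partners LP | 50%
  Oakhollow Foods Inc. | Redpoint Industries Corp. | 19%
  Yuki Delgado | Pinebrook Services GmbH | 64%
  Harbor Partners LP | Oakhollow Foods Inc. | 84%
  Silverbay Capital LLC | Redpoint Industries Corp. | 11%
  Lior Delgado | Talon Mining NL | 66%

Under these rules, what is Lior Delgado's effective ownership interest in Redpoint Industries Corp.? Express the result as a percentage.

By spousal attribution (R2), Lior Delgado is treated as also owning Yuki Delgado's interest in Talon Mining NL, giving 66% + 34% = 100%.
By spousal attribution (R2), Lior Delgado is treated as also owning Yuki Delgado's interest in Harbor Partners LP, giving 50% + 50% = 100%.
By spousal attribution (R2), Lior Delgado is treated as also owning Yuki Delgado's interest in Pinebrook Services GmbH, giving 15% + 64% = 79%.
Chain via Talon Mining NL → Silverbay Capital LLC (R3): 100% × 51% × 11% = 5.61% of Redpoint Industries Corp.
Chain via Harbor Partners LP → Oakhollow Foods Inc. (R3): 100% × 84% × 19% = 15.96% of Redpoint Industries Corp.
Chain via Pinebrook Services GmbH → Wildmere Trust (R3): 79% × 28% × 51% = 11.2812% of Redpoint Industries Corp.
Aggregating (R1): 5.61% + 15.96% + 11.2812% = 32.8512%.

32.8512%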